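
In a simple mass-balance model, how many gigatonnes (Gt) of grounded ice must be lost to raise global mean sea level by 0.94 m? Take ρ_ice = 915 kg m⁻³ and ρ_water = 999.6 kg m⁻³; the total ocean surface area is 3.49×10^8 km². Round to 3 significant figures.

Required water volume = Δh × A = 0.94 m × 3.49×10^14 m² = 3.281×10^14 m³.
ρ_w = 999.6 kg m⁻³, so the mass of water = 3.281×10^14 m³ × 999.6 kg m⁻³ = 3.279×10^17 kg = 3.28×10^5 Gt (and the same mass of ice, by conservation).

≈ 3.28×10^5 Gt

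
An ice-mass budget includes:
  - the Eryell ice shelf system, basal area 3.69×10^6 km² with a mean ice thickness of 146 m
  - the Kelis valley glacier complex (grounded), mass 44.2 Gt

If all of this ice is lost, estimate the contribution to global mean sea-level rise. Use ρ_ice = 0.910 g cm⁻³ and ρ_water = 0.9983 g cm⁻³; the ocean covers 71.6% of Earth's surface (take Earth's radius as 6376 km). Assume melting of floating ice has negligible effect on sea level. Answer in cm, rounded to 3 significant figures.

≈ 0.0121 cm

The Eryell ice shelf system is floating and already displaces its own weight of water, so its melt adds essentially nothing to sea level.
Kelis: 44.2 Gt = 4.420×10^13 kg; dividing by ρ_w = 0.9983 g cm⁻³ = 998.3 kg m⁻³ gives 4.428×10^10 m³ of water.
Total added water ≈ 4.428×10^10 m³ over 3.66×10^14 m² → Δh = 1.21×10^-4 m = 0.0121 cm.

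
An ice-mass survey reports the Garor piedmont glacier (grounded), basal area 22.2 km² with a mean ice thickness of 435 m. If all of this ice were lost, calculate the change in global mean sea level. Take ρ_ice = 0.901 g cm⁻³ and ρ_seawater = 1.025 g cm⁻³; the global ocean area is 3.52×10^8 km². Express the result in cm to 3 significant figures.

≈ 2.41×10^-3 cm

Garor: ice volume = 22.2 km² × 435 m = 9.657 km³; 9.657 × (901/1025) = 8.489 km³ of water.
Spread over 3.52×10^14 m² of ocean, Δh = 8.489×10^9 / 3.52×10^14 = 2.41×10^-5 m = 2.41×10^-3 cm.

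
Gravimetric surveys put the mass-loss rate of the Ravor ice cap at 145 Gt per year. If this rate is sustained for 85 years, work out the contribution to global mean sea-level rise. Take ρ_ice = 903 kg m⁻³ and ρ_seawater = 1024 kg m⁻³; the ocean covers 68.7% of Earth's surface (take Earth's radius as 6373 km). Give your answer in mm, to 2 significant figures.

≈ 34 mm

Total mass lost = 145 Gt/yr × 85 yr = 1.232×10^4 Gt = 1.232×10^16 kg.
ρ_w = 1024 kg m⁻³, so water volume = 1.232×10^16 / 1024 = 1.204×10^13 m³.
Δh = 1.204×10^13 / 3.51×10^14 = 0.0343 m = 34 mm.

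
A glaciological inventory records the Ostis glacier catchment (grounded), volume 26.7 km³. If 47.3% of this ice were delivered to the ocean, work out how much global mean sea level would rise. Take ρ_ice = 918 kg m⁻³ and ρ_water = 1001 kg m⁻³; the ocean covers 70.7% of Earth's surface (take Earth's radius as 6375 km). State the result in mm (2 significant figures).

≈ 0.032 mm

Ostis: 0.473 × 26.7 km³ × (918/1001) = 11.58 km³ of water.
Spread over 3.61×10^14 m² of ocean, Δh = 1.158×10^10 / 3.61×10^14 = 3.21×10^-5 m = 0.032 mm.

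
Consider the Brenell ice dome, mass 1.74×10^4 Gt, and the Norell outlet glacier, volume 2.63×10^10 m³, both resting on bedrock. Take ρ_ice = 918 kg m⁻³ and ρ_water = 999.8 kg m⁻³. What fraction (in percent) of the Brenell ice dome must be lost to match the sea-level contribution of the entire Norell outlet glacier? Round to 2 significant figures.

Equal sea-level rise means equal mass of meltwater, i.e. equal mass of ice lost.
Ice mass of Norell: 2.414×10^13 kg; ice mass of Brenell: 1.740×10^16 kg.
Fraction required = 2.414×10^13 / 1.740×10^16 = 1.39×10^-3 → 0.14 %.

≈ 0.14 %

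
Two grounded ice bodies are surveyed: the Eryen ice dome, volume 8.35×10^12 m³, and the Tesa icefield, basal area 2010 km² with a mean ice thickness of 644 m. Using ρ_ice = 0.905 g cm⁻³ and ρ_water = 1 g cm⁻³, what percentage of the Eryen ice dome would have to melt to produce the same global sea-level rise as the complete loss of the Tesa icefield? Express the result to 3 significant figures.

Equal sea-level rise means equal mass of meltwater, i.e. equal mass of ice lost.
Ice mass of Tesa: 1.171×10^15 kg; ice mass of Eryen: 7.557×10^15 kg.
Fraction required = 1.171×10^15 / 7.557×10^15 = 0.155 → 15.5 %.

≈ 15.5 %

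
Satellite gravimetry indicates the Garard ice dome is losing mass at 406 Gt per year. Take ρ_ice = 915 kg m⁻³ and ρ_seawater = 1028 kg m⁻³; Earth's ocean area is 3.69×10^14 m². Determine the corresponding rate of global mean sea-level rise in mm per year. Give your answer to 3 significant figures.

≈ 1.07 mm/yr

ρ_w = 1028 kg m⁻³. Annual water volume added = 406 Gt / ρ_w = 4.060×10^14 kg / 1028 kg m⁻³ = 3.949×10^11 m³.
Δh per year = 3.949×10^11 / 3.69×10^14 = 1.07×10^-3 m = 1.07 mm.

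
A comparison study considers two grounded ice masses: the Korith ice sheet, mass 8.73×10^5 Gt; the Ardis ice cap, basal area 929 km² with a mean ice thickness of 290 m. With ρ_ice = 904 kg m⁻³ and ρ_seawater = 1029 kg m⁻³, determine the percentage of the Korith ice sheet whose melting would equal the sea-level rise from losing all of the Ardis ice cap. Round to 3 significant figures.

≈ 0.0279 %

Equal sea-level rise means equal mass of meltwater, i.e. equal mass of ice lost.
Ice mass of Ardis: 2.435×10^14 kg; ice mass of Korith: 8.730×10^17 kg.
Fraction required = 2.435×10^14 / 8.730×10^17 = 2.79×10^-4 → 0.0279 %.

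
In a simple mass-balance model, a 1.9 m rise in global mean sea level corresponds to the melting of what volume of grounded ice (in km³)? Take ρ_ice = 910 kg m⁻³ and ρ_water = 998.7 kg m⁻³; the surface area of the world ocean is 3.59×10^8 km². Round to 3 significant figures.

Required water volume = Δh × A = 1.9 m × 3.59×10^14 m² = 6.821×10^14 m³ = 6.821×10^5 km³.
Ice volume = water volume × ρ_w/ρ_ice = 6.821×10^5 × 998.7/910 = 7.49×10^5 km³.

≈ 7.49×10^5 km³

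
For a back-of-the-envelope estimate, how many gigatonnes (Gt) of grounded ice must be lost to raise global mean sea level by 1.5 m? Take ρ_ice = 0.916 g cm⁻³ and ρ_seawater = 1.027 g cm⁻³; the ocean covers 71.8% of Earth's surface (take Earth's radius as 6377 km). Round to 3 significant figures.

≈ 5.65×10^5 Gt

Required water volume = Δh × A = 1.5 m × 3.67×10^14 m² = 5.504×10^14 m³.
ρ_w = 1.027 g cm⁻³ = 1027 kg m⁻³, so the mass of water = 5.504×10^14 m³ × 1027 kg m⁻³ = 5.652×10^17 kg = 5.65×10^5 Gt (and the same mass of ice, by conservation).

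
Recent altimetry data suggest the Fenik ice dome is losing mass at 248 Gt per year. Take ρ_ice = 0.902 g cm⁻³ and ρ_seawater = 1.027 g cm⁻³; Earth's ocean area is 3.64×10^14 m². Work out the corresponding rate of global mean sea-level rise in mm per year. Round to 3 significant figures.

ρ_w = 1.027 g cm⁻³ = 1027 kg m⁻³. Annual water volume added = 248 Gt / ρ_w = 2.480×10^14 kg / 1027 kg m⁻³ = 2.415×10^11 m³.
Δh per year = 2.415×10^11 / 3.64×10^14 = 6.63×10^-4 m = 0.663 mm.

≈ 0.663 mm/yr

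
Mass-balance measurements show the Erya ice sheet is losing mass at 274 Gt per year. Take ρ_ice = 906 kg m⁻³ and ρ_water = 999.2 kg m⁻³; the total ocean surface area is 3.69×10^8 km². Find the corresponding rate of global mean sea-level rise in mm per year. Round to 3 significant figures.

ρ_w = 999.2 kg m⁻³. Annual water volume added = 274 Gt / ρ_w = 2.740×10^14 kg / 999.2 kg m⁻³ = 2.742×10^11 m³.
Δh per year = 2.742×10^11 / 3.69×10^14 = 7.43×10^-4 m = 0.743 mm.

≈ 0.743 mm/yr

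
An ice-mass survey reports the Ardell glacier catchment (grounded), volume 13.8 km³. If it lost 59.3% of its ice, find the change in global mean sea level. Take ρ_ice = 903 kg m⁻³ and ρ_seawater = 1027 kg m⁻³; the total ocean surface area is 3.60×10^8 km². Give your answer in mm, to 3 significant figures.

Ardell: 0.593 × 13.8 km³ × (903/1027) = 7.195 km³ of water.
Spread over 3.60×10^14 m² of ocean, Δh = 7.195×10^9 / 3.60×10^14 = 2.00×10^-5 m = 0.0200 mm.

≈ 0.0200 mm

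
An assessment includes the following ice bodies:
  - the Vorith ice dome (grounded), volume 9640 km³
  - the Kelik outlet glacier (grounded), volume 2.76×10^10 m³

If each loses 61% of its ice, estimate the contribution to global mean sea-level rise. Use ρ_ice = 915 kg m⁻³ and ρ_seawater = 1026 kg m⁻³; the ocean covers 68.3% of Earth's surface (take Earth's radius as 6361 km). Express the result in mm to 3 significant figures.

≈ 15.1 mm

Vorith: 0.61 × 9640 km³ × (915/1026) = 5244 km³ of water.
Kelik: 0.61 × 2.76×10^10 m³ × (915/1026) = 1.501×10^10 m³ of water.
Total added water ≈ 5.259×10^12 m³ over 3.47×10^14 m² → Δh = 0.0151 m = 15.1 mm.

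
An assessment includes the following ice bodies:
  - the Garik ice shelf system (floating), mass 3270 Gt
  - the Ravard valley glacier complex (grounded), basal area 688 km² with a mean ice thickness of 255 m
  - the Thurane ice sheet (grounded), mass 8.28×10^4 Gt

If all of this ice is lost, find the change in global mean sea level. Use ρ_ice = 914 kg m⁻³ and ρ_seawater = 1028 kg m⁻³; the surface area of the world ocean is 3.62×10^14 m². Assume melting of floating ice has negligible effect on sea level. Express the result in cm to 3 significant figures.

≈ 22.3 cm

The Garik ice shelf system is floating and already displaces its own weight of water, so its melt adds essentially nothing to sea level.
Ravard: ice volume = 688 km² × 255 m = 175.4 km³; 175.4 × (914/1028) = 156.0 km³ of water.
Thurane: 8.28×10^4 Gt = 8.280×10^16 kg; dividing by ρ_w = 1028 kg m⁻³ gives 8.054×10^13 m³ of water.
Total added water ≈ 8.070×10^13 m³ over 3.62×10^14 m² → Δh = 0.223 m = 22.3 cm.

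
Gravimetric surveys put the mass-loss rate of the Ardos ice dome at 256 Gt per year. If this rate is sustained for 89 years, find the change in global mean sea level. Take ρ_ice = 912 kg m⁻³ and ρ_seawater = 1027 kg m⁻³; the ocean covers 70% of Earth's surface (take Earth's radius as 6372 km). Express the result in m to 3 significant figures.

Total mass lost = 256 Gt/yr × 89 yr = 2.278×10^4 Gt = 2.278×10^16 kg.
ρ_w = 1027 kg m⁻³, so water volume = 2.278×10^16 / 1027 = 2.219×10^13 m³.
Δh = 2.219×10^13 / 3.57×10^14 = 0.0621 m.

≈ 0.0621 m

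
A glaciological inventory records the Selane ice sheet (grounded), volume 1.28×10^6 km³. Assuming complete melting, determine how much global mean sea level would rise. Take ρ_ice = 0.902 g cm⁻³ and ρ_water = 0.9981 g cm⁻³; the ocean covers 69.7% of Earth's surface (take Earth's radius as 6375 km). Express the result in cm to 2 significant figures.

Selane: 1.28×10^6 km³ × (902/998.1) = 1.157×10^6 km³ of water.
Spread over 3.56×10^14 m² of ocean, Δh = 1.157×10^15 / 3.56×10^14 = 3.25 m = 320 cm.

≈ 320 cm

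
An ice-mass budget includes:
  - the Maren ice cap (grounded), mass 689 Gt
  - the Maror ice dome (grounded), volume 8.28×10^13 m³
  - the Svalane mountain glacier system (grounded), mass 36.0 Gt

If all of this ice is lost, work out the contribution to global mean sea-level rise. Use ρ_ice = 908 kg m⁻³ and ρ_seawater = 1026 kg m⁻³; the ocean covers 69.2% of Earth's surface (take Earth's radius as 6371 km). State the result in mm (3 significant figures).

Maren: 689 Gt = 6.890×10^14 kg; dividing by ρ_w = 1026 kg m⁻³ gives 6.715×10^11 m³ of water.
Maror: 8.28×10^13 m³ × (908/1026) = 7.328×10^13 m³ of water.
Svalane: 36.0 Gt = 3.600×10^13 kg; dividing by ρ_w = 1026 kg m⁻³ gives 3.509×10^10 m³ of water.
Total added water ≈ 7.398×10^13 m³ over 3.53×10^14 m² → Δh = 0.210 m = 210 mm.

≈ 210 mm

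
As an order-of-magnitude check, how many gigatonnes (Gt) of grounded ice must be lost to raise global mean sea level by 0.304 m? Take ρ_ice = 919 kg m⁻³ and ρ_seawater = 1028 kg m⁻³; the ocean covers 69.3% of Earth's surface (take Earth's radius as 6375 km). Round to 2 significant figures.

≈ 1.1×10^5 Gt

Required water volume = Δh × A = 0.304 m × 3.54×10^14 m² = 1.076×10^14 m³.
ρ_w = 1028 kg m⁻³, so the mass of water = 1.076×10^14 m³ × 1028 kg m⁻³ = 1.106×10^17 kg = 1.1×10^5 Gt (and the same mass of ice, by conservation).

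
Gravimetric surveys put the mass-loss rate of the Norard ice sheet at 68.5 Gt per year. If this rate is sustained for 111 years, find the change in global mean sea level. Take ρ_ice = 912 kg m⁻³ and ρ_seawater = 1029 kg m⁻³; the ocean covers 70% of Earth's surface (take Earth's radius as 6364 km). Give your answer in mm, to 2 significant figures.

Total mass lost = 68.5 Gt/yr × 111 yr = 7604 Gt = 7.604×10^15 kg.
ρ_w = 1029 kg m⁻³, so water volume = 7.604×10^15 / 1029 = 7.389×10^12 m³.
Δh = 7.389×10^12 / 3.56×10^14 = 0.0207 m = 21 mm.

≈ 21 mm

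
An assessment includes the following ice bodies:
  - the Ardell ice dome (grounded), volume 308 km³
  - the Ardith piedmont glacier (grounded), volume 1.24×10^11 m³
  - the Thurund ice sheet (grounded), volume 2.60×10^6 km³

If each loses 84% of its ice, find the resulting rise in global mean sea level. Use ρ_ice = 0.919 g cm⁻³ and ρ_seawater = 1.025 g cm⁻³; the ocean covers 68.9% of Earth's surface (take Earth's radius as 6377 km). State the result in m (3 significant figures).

≈ 5.56 m

Ardell: 0.84 × 308 km³ × (919/1025) = 232.0 km³ of water.
Ardith: 0.84 × 1.24×10^11 m³ × (919/1025) = 9.339×10^10 m³ of water.
Thurund: 0.84 × 2.60×10^6 km³ × (919/1025) = 1.958×10^6 km³ of water.
Total added water ≈ 1.958×10^15 m³ over 3.52×10^14 m² → Δh = 5.56 m.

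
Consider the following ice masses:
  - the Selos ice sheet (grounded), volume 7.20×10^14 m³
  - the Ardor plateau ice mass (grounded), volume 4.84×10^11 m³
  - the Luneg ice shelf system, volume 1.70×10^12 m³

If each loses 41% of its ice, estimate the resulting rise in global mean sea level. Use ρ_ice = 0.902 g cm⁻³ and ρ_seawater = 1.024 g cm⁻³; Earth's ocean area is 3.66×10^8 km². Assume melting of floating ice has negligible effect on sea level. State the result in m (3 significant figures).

≈ 0.711 m

Selos: 0.41 × 7.20×10^14 m³ × (902/1024) = 2.600×10^14 m³ of water.
Ardor: 0.41 × 4.84×10^11 m³ × (902/1024) = 1.748×10^11 m³ of water.
The Luneg ice shelf system is floating and already displaces its own weight of water, so its melt adds essentially nothing to sea level.
Total added water ≈ 2.602×10^14 m³ over 3.66×10^14 m² → Δh = 0.711 m.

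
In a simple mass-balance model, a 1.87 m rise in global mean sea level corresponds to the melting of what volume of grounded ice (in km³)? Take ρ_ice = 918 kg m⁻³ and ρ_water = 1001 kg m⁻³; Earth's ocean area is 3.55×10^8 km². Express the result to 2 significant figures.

Required water volume = Δh × A = 1.87 m × 3.55×10^14 m² = 6.638×10^14 m³ = 6.638×10^5 km³.
Ice volume = water volume × ρ_w/ρ_ice = 6.638×10^5 × 1001/918 = 7.2×10^5 km³.

≈ 7.2×10^5 km³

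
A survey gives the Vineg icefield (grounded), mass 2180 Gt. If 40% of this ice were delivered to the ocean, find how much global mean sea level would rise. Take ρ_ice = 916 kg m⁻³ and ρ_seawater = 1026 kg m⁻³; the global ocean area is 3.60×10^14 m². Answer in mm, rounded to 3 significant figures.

Vineg: 0.4 × 2180 Gt = 8.720×10^14 kg; dividing by ρ_w = 1026 kg m⁻³ gives 8.499×10^11 m³ of water.
Spread over 3.60×10^14 m² of ocean, Δh = 8.499×10^11 / 3.60×10^14 = 2.36×10^-3 m = 2.36 mm.

≈ 2.36 mm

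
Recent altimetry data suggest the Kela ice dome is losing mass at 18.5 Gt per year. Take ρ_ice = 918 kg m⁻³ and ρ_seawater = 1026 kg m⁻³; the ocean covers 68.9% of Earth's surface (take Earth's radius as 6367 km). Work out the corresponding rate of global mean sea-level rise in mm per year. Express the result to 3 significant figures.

ρ_w = 1026 kg m⁻³. Annual water volume added = 18.5 Gt / ρ_w = 1.850×10^13 kg / 1026 kg m⁻³ = 1.803×10^10 m³.
Δh per year = 1.803×10^10 / 3.51×10^14 = 5.14×10^-5 m = 0.0514 mm.

≈ 0.0514 mm/yr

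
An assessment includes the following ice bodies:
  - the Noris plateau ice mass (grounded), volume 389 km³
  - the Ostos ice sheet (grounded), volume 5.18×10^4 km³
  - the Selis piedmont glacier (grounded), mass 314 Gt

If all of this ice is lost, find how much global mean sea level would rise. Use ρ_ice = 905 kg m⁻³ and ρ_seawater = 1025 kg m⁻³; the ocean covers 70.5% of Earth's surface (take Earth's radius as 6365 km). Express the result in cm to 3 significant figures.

≈ 12.9 cm

Noris: 389 km³ × (905/1025) = 343.5 km³ of water.
Ostos: 5.18×10^4 km³ × (905/1025) = 4.574×10^4 km³ of water.
Selis: 314 Gt = 3.140×10^14 kg; dividing by ρ_w = 1025 kg m⁻³ gives 3.063×10^11 m³ of water.
Total added water ≈ 4.639×10^13 m³ over 3.59×10^14 m² → Δh = 0.129 m = 12.9 cm.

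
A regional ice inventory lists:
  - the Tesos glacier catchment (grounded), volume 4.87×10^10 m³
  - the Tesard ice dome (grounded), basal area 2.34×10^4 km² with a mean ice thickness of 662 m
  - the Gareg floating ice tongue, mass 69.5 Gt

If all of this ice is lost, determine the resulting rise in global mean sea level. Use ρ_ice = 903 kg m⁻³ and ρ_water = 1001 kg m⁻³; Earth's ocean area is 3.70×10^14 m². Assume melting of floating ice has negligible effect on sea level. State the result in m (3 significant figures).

Tesos: 4.87×10^10 m³ × (903/1001) = 4.393×10^10 m³ of water.
Tesard: ice volume = 2.34×10^4 km² × 662 m = 1.549×10^4 km³; 1.549×10^4 × (903/1001) = 1.397×10^4 km³ of water.
The Gareg floating ice tongue is floating and already displaces its own weight of water, so its melt adds essentially nothing to sea level.
Total added water ≈ 1.402×10^13 m³ over 3.70×10^14 m² → Δh = 0.0379 m.

≈ 0.0379 m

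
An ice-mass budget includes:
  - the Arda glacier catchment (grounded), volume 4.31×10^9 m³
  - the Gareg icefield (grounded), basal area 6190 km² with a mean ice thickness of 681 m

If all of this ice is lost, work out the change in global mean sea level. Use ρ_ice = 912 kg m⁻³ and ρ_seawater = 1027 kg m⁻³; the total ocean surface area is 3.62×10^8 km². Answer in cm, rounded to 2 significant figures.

Arda: 4.31×10^9 m³ × (912/1027) = 3.827×10^9 m³ of water.
Gareg: ice volume = 6190 km² × 681 m = 4215 km³; 4215 × (912/1027) = 3743 km³ of water.
Total added water ≈ 3.747×10^12 m³ over 3.62×10^14 m² → Δh = 0.0104 m = 1.0 cm.

≈ 1.0 cm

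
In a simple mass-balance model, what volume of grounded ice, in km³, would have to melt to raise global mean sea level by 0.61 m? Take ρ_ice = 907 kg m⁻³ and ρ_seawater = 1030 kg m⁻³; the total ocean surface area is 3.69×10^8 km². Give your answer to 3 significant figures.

≈ 2.56×10^5 km³

Required water volume = Δh × A = 0.61 m × 3.69×10^14 m² = 2.251×10^14 m³ = 2.251×10^5 km³.
Ice volume = water volume × ρ_w/ρ_ice = 2.251×10^5 × 1030/907 = 2.56×10^5 km³.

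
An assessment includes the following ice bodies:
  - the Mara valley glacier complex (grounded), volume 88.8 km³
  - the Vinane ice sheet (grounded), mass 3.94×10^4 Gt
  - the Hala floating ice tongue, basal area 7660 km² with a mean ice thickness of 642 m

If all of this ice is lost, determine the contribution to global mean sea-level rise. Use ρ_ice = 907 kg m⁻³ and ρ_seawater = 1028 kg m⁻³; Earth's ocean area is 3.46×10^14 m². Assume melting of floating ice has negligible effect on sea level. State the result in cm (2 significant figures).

Mara: 88.8 km³ × (907/1028) = 78.35 km³ of water.
Vinane: 3.94×10^4 Gt = 3.940×10^16 kg; dividing by ρ_w = 1028 kg m⁻³ gives 3.833×10^13 m³ of water.
The Hala floating ice tongue is floating and already displaces its own weight of water, so its melt adds essentially nothing to sea level.
Total added water ≈ 3.841×10^13 m³ over 3.46×10^14 m² → Δh = 0.111 m = 11 cm.

≈ 11 cm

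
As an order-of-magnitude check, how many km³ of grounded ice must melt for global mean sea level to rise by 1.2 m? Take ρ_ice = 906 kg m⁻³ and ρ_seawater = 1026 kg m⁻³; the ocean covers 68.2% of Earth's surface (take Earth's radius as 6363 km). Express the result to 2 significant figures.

Required water volume = Δh × A = 1.2 m × 3.47×10^14 m² = 4.164×10^14 m³ = 4.164×10^5 km³.
Ice volume = water volume × ρ_w/ρ_ice = 4.164×10^5 × 1026/906 = 4.7×10^5 km³.

≈ 4.7×10^5 km³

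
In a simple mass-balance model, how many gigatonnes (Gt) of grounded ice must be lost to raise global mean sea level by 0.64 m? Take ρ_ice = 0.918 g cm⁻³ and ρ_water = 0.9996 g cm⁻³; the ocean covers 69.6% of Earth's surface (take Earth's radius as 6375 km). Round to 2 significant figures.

Required water volume = Δh × A = 0.64 m × 3.55×10^14 m² = 2.275×10^14 m³.
ρ_w = 0.9996 g cm⁻³ = 999.6 kg m⁻³, so the mass of water = 2.275×10^14 m³ × 999.6 kg m⁻³ = 2.274×10^17 kg = 2.3×10^5 Gt (and the same mass of ice, by conservation).

≈ 2.3×10^5 Gt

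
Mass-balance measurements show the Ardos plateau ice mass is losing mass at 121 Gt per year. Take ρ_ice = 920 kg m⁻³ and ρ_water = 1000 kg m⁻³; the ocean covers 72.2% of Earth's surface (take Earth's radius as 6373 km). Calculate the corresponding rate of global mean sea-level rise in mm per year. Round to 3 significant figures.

ρ_w = 1000 kg m⁻³. Annual water volume added = 121 Gt / ρ_w = 1.210×10^14 kg / 1000 kg m⁻³ = 1.210×10^11 m³.
Δh per year = 1.210×10^11 / 3.68×10^14 = 3.28×10^-4 m = 0.328 mm.

≈ 0.328 mm/yr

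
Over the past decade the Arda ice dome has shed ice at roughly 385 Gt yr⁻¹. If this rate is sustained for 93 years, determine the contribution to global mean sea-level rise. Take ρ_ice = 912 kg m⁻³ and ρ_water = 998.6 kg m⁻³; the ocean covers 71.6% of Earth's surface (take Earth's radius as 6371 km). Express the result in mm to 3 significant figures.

Total mass lost = 385 Gt/yr × 93 yr = 3.580×10^4 Gt = 3.580×10^16 kg.
ρ_w = 998.6 kg m⁻³, so water volume = 3.580×10^16 / 998.6 = 3.586×10^13 m³.
Δh = 3.586×10^13 / 3.65×10^14 = 0.0982 m = 98.2 mm.

≈ 98.2 mm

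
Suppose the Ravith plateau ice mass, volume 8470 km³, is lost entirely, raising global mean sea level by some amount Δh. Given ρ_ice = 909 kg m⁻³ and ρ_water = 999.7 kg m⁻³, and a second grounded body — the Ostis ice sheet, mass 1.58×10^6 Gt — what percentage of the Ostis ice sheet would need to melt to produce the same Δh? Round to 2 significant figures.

≈ 0.49 %

Equal sea-level rise means equal mass of meltwater, i.e. equal mass of ice lost.
Ice mass of Ravith: 7.699×10^15 kg; ice mass of Ostis: 1.580×10^18 kg.
Fraction required = 7.699×10^15 / 1.580×10^18 = 4.87×10^-3 → 0.49 %.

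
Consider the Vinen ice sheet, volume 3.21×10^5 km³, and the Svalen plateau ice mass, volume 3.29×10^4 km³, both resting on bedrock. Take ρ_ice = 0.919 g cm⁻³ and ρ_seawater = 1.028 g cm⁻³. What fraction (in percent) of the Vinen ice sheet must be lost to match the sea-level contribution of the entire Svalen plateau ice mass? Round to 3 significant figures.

≈ 10.2 %

Equal sea-level rise means equal mass of meltwater, i.e. equal mass of ice lost.
Ice mass of Svalen: 3.024×10^16 kg; ice mass of Vinen: 2.950×10^17 kg.
Fraction required = 3.024×10^16 / 2.950×10^17 = 0.102 → 10.2 %.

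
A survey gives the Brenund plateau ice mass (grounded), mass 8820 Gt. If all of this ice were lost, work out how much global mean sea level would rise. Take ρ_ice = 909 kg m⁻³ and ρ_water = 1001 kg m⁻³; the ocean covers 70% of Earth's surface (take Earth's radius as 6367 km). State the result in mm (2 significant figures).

Brenund: 8820 Gt = 8.820×10^15 kg; dividing by ρ_w = 1001 kg m⁻³ gives 8.811×10^12 m³ of water.
Spread over 3.57×10^14 m² of ocean, Δh = 8.811×10^12 / 3.57×10^14 = 0.0247 m = 25 mm.

≈ 25 mm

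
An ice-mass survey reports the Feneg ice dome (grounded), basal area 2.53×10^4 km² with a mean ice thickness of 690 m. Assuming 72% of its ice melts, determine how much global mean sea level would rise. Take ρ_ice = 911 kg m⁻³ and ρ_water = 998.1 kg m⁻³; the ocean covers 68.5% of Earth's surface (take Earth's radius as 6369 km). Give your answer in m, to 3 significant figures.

Feneg: ice volume = 2.53×10^4 km² × 690 m = 1.746×10^4 km³; 0.72 × 1.746×10^4 × (911/998.1) = 1.147×10^4 km³ of water.
Spread over 3.49×10^14 m² of ocean, Δh = 1.147×10^13 / 3.49×10^14 = 0.0329 m.

≈ 0.0329 m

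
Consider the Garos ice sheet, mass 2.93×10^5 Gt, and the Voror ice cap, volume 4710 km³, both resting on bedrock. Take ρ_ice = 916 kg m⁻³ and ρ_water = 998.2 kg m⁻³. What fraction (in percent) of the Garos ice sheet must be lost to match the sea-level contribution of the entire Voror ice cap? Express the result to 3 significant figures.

≈ 1.47 %

Equal sea-level rise means equal mass of meltwater, i.e. equal mass of ice lost.
Ice mass of Voror: 4.314×10^15 kg; ice mass of Garos: 2.930×10^17 kg.
Fraction required = 4.314×10^15 / 2.930×10^17 = 0.0147 → 1.47 %.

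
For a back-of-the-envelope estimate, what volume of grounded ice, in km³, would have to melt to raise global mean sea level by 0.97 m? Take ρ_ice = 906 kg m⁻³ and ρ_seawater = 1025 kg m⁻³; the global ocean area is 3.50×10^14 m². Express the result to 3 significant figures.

Required water volume = Δh × A = 0.97 m × 3.50×10^14 m² = 3.395×10^14 m³ = 3.395×10^5 km³.
Ice volume = water volume × ρ_w/ρ_ice = 3.395×10^5 × 1025/906 = 3.84×10^5 km³.

≈ 3.84×10^5 km³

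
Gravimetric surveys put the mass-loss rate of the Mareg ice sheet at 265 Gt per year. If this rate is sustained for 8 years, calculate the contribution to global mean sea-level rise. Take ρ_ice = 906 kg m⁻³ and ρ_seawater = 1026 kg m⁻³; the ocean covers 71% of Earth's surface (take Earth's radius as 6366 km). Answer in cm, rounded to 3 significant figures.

≈ 0.571 cm

Total mass lost = 265 Gt/yr × 8 yr = 2120 Gt = 2.120×10^15 kg.
ρ_w = 1026 kg m⁻³, so water volume = 2.120×10^15 / 1026 = 2.066×10^12 m³.
Δh = 2.066×10^12 / 3.62×10^14 = 5.71×10^-3 m = 0.571 cm.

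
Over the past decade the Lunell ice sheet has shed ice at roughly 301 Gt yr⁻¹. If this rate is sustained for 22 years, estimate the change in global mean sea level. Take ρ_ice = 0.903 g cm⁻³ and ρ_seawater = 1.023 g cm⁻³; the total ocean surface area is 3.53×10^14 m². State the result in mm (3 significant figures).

≈ 18.3 mm

Total mass lost = 301 Gt/yr × 22 yr = 6622 Gt = 6.622×10^15 kg.
ρ_w = 1.023 g cm⁻³ = 1023 kg m⁻³, so water volume = 6.622×10^15 / 1023 = 6.473×10^12 m³.
Δh = 6.473×10^12 / 3.53×10^14 = 0.0183 m = 18.3 mm.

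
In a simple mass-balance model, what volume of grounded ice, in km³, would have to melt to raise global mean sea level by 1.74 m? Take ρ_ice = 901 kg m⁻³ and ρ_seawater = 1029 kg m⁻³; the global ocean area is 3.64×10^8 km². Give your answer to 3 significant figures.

Required water volume = Δh × A = 1.74 m × 3.64×10^14 m² = 6.334×10^14 m³ = 6.334×10^5 km³.
Ice volume = water volume × ρ_w/ρ_ice = 6.334×10^5 × 1029/901 = 7.23×10^5 km³.

≈ 7.23×10^5 km³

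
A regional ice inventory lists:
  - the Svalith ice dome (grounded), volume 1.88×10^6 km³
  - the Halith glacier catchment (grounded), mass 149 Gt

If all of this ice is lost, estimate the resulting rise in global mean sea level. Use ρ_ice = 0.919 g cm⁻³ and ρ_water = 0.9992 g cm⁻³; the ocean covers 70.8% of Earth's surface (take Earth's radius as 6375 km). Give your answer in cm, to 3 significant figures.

≈ 478 cm

Svalith: 1.88×10^6 km³ × (919/999.2) = 1.729×10^6 km³ of water.
Halith: 149 Gt = 1.490×10^14 kg; dividing by ρ_w = 0.9992 g cm⁻³ = 999.2 kg m⁻³ gives 1.491×10^11 m³ of water.
Total added water ≈ 1.729×10^15 m³ over 3.62×10^14 m² → Δh = 4.78 m = 478 cm.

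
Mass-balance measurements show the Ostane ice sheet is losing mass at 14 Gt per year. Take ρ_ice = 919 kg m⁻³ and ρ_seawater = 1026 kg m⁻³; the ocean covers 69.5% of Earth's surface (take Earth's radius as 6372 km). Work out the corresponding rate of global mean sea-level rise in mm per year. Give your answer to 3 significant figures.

ρ_w = 1026 kg m⁻³. Annual water volume added = 14 Gt / ρ_w = 1.400×10^13 kg / 1026 kg m⁻³ = 1.365×10^10 m³.
Δh per year = 1.365×10^10 / 3.55×10^14 = 3.85×10^-5 m = 0.0385 mm.

≈ 0.0385 mm/yr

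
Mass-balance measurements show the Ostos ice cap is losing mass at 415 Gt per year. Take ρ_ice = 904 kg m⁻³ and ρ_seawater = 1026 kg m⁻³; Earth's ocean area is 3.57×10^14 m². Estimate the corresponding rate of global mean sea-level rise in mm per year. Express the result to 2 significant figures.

≈ 1.1 mm/yr

ρ_w = 1026 kg m⁻³. Annual water volume added = 415 Gt / ρ_w = 4.150×10^14 kg / 1026 kg m⁻³ = 4.045×10^11 m³.
Δh per year = 4.045×10^11 / 3.57×10^14 = 1.13×10^-3 m = 1.1 mm.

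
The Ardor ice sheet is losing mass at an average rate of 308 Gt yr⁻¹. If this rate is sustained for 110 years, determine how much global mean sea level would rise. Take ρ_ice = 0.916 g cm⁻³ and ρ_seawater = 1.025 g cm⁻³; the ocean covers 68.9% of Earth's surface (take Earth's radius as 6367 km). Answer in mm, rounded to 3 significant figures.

Total mass lost = 308 Gt/yr × 110 yr = 3.388×10^4 Gt = 3.388×10^16 kg.
ρ_w = 1.025 g cm⁻³ = 1025 kg m⁻³, so water volume = 3.388×10^16 / 1025 = 3.305×10^13 m³.
Δh = 3.305×10^13 / 3.51×10^14 = 0.0942 m = 94.2 mm.

≈ 94.2 mm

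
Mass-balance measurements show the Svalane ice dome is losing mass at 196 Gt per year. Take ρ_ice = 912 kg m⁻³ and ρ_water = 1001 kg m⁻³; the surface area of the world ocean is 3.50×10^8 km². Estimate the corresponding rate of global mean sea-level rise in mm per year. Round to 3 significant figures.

≈ 0.559 mm/yr

ρ_w = 1001 kg m⁻³. Annual water volume added = 196 Gt / ρ_w = 1.960×10^14 kg / 1001 kg m⁻³ = 1.958×10^11 m³.
Δh per year = 1.958×10^11 / 3.50×10^14 = 5.59×10^-4 m = 0.559 mm.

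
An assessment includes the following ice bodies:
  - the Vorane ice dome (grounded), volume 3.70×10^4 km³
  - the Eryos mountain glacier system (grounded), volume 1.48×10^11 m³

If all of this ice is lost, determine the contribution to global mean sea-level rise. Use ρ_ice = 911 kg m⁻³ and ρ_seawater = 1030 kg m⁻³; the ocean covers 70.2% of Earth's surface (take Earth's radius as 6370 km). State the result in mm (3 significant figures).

≈ 91.8 mm

Vorane: 3.70×10^4 km³ × (911/1030) = 3.273×10^4 km³ of water.
Eryos: 1.48×10^11 m³ × (911/1030) = 1.309×10^11 m³ of water.
Total added water ≈ 3.286×10^13 m³ over 3.58×10^14 m² → Δh = 0.0918 m = 91.8 mm.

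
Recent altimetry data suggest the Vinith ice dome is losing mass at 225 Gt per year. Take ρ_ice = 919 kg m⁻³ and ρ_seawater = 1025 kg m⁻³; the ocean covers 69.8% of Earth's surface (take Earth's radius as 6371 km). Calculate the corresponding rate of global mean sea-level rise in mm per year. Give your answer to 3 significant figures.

ρ_w = 1025 kg m⁻³. Annual water volume added = 225 Gt / ρ_w = 2.250×10^14 kg / 1025 kg m⁻³ = 2.195×10^11 m³.
Δh per year = 2.195×10^11 / 3.56×10^14 = 6.17×10^-4 m = 0.617 mm.

≈ 0.617 mm/yr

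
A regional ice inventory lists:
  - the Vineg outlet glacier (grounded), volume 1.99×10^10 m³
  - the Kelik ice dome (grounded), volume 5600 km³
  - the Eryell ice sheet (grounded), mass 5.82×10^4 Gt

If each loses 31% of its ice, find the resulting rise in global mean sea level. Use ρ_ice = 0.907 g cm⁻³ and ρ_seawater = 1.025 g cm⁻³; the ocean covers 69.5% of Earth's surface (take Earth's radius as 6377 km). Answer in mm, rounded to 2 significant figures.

≈ 54 mm

Vineg: 0.31 × 1.99×10^10 m³ × (907/1025) = 5.459×10^9 m³ of water.
Kelik: 0.31 × 5600 km³ × (907/1025) = 1536 km³ of water.
Eryell: 0.31 × 5.82×10^4 Gt = 1.804×10^16 kg; dividing by ρ_w = 1.025 g cm⁻³ = 1025 kg m⁻³ gives 1.760×10^13 m³ of water.
Total added water ≈ 1.914×10^13 m³ over 3.55×10^14 m² → Δh = 0.0539 m = 54 mm.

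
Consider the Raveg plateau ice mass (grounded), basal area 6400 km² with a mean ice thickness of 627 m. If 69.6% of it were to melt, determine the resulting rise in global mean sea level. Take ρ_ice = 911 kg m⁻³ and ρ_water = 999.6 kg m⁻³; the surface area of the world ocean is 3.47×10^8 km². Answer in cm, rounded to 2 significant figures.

Raveg: ice volume = 6400 km² × 627 m = 4013 km³; 0.696 × 4013 × (911/999.6) = 2545 km³ of water.
Spread over 3.47×10^14 m² of ocean, Δh = 2.545×10^12 / 3.47×10^14 = 7.34×10^-3 m = 0.73 cm.

≈ 0.73 cm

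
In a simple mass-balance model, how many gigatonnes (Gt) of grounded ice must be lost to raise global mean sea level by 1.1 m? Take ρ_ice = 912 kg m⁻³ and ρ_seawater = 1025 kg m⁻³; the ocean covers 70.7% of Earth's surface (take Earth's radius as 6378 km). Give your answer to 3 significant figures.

≈ 4.07×10^5 Gt

Required water volume = Δh × A = 1.1 m × 3.61×10^14 m² = 3.975×10^14 m³.
ρ_w = 1025 kg m⁻³, so the mass of water = 3.975×10^14 m³ × 1025 kg m⁻³ = 4.075×10^17 kg = 4.07×10^5 Gt (and the same mass of ice, by conservation).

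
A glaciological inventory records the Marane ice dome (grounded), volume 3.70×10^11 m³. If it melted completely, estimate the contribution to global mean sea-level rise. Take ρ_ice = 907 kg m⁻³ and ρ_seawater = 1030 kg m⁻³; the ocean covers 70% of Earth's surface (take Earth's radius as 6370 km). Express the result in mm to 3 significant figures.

Marane: 3.70×10^11 m³ × (907/1030) = 3.258×10^11 m³ of water.
Spread over 3.57×10^14 m² of ocean, Δh = 3.258×10^11 / 3.57×10^14 = 9.13×10^-4 m = 0.913 mm.

≈ 0.913 mm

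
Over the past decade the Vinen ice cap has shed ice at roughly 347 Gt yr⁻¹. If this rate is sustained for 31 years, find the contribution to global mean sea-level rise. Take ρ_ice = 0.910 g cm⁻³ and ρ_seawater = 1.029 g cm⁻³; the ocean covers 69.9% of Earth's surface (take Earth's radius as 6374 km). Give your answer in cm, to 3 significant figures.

Total mass lost = 347 Gt/yr × 31 yr = 1.076×10^4 Gt = 1.076×10^16 kg.
ρ_w = 1.029 g cm⁻³ = 1029 kg m⁻³, so water volume = 1.076×10^16 / 1029 = 1.045×10^13 m³.
Δh = 1.045×10^13 / 3.57×10^14 = 0.0293 m = 2.93 cm.

≈ 2.93 cm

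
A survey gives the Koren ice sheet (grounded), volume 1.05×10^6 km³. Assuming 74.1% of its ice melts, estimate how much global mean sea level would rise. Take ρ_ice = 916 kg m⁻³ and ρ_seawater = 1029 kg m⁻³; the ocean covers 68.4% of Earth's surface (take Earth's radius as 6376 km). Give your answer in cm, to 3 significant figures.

Koren: 0.741 × 1.05×10^6 km³ × (916/1029) = 6.926×10^5 km³ of water.
Spread over 3.49×10^14 m² of ocean, Δh = 6.926×10^14 / 3.49×10^14 = 1.98 m = 198 cm.

≈ 198 cm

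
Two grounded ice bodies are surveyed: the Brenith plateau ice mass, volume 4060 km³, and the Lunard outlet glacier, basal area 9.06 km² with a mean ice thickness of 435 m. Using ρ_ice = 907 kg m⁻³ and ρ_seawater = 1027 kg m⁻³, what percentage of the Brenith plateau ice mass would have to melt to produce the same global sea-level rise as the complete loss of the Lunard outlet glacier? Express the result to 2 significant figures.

≈ 0.097 %

Equal sea-level rise means equal mass of meltwater, i.e. equal mass of ice lost.
Ice mass of Lunard: 3.575×10^12 kg; ice mass of Brenith: 3.682×10^15 kg.
Fraction required = 3.575×10^12 / 3.682×10^15 = 9.71×10^-4 → 0.097 %.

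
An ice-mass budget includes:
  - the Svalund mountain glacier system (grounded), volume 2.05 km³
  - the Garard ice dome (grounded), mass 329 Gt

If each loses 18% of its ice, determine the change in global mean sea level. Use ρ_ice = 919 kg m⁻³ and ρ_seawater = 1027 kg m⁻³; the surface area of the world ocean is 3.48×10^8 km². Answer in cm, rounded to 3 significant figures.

≈ 0.0167 cm

Svalund: 0.18 × 2.05 km³ × (919/1027) = 0.3302 km³ of water.
Garard: 0.18 × 329 Gt = 5.922×10^13 kg; dividing by ρ_w = 1027 kg m⁻³ gives 5.766×10^10 m³ of water.
Total added water ≈ 5.799×10^10 m³ over 3.48×10^14 m² → Δh = 1.67×10^-4 m = 0.0167 cm.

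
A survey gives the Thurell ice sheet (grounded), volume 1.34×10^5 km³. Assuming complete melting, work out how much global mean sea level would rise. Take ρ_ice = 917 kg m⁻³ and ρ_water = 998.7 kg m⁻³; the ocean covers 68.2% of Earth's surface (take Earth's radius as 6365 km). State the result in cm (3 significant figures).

Thurell: 1.34×10^5 km³ × (917/998.7) = 1.230×10^5 km³ of water.
Spread over 3.47×10^14 m² of ocean, Δh = 1.230×10^14 / 3.47×10^14 = 0.354 m = 35.4 cm.

≈ 35.4 cm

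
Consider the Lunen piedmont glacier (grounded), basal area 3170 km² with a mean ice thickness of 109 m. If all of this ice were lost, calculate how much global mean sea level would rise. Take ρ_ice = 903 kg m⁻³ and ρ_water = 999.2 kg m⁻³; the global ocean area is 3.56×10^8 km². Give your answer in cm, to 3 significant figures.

≈ 0.0877 cm

Lunen: ice volume = 3170 km² × 109 m = 345.5 km³; 345.5 × (903/999.2) = 312.3 km³ of water.
Spread over 3.56×10^14 m² of ocean, Δh = 3.123×10^11 / 3.56×10^14 = 8.77×10^-4 m = 0.0877 cm.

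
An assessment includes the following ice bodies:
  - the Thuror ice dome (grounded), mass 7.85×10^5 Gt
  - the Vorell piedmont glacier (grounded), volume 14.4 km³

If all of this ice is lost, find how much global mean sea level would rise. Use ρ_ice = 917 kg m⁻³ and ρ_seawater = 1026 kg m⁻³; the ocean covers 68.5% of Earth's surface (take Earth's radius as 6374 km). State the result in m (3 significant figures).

≈ 2.19 m

Thuror: 7.85×10^5 Gt = 7.850×10^17 kg; dividing by ρ_w = 1026 kg m⁻³ gives 7.651×10^14 m³ of water.
Vorell: 14.4 km³ × (917/1026) = 12.87 km³ of water.
Total added water ≈ 7.651×10^14 m³ over 3.50×10^14 m² → Δh = 2.19 m.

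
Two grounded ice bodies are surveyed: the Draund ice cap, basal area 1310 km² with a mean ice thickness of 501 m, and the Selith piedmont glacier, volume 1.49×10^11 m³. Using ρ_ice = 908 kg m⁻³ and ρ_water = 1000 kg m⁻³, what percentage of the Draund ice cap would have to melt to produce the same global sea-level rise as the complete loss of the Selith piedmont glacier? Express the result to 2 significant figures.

≈ 23 %

Equal sea-level rise means equal mass of meltwater, i.e. equal mass of ice lost.
Ice mass of Selith: 1.353×10^14 kg; ice mass of Draund: 5.959×10^14 kg.
Fraction required = 1.353×10^14 / 5.959×10^14 = 0.227 → 23 %.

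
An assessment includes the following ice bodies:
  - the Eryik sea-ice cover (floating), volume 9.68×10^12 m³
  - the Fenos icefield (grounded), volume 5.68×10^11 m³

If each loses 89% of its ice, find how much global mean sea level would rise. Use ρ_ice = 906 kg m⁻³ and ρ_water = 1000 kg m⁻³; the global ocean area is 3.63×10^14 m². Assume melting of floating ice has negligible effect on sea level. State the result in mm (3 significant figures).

The Eryik sea-ice cover is floating and already displaces its own weight of water, so its melt adds essentially nothing to sea level.
Fenos: 0.89 × 5.68×10^11 m³ × (906/1000) = 4.580×10^11 m³ of water.
Total added water ≈ 4.580×10^11 m³ over 3.63×10^14 m² → Δh = 1.26×10^-3 m = 1.26 mm.

≈ 1.26 mm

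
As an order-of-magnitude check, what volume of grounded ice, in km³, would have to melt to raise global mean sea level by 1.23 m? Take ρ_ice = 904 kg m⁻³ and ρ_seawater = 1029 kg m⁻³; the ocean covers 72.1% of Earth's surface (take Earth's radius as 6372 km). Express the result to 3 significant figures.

Required water volume = Δh × A = 1.23 m × 3.68×10^14 m² = 4.525×10^14 m³ = 4.525×10^5 km³.
Ice volume = water volume × ρ_w/ρ_ice = 4.525×10^5 × 1029/904 = 5.15×10^5 km³.

≈ 5.15×10^5 km³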